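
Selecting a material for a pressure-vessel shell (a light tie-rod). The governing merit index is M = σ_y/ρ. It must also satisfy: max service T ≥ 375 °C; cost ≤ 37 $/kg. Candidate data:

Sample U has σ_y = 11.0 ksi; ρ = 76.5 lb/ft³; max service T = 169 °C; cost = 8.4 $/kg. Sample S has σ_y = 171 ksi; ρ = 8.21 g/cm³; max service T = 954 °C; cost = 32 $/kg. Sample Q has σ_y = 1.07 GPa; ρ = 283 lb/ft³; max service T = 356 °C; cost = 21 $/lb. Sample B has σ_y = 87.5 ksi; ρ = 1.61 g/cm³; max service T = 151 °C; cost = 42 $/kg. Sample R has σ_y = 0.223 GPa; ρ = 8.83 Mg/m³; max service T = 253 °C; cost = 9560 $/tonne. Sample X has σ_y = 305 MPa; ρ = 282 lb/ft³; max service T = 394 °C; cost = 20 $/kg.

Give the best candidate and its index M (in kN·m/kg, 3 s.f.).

sample S, M = 144 kN·m/kg

Screen on constraints: max service T ≥ 375 °C; cost ≤ 37 $/kg. Survivors: sample S, sample X.
After converting to SI:
  sample S: σ_y = 1179 MPa, ρ = 8210 kg/m³
  sample X: σ_y = 305.0 MPa, ρ = 4517 kg/m³
  sample S: M = 144 kN·m/kg
  sample X: M = 67.5 kN·m/kg
Sample S has the largest M.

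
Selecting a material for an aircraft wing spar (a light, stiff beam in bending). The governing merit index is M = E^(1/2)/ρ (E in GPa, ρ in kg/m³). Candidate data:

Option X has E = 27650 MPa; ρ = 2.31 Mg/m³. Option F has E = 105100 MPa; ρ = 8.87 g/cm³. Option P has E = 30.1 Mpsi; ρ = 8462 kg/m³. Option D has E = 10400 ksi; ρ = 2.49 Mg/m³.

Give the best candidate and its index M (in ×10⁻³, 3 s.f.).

option D, M = 3.40×10⁻³

Normalizing units and computing the index:
  option X: E = 27.65 GPa, ρ = 2310 kg/m³
  option F: E = 105.1 GPa, ρ = 8870 kg/m³
  option P: E = 207.5 GPa, ρ = 8462 kg/m³
  option D: E = 71.71 GPa, ρ = 2490 kg/m³
  option D: M = 3.40×10⁻³
  option X: M = 2.28×10⁻³
  option P: M = 1.70×10⁻³
  option F: M = 1.16×10⁻³
Highest index: option D.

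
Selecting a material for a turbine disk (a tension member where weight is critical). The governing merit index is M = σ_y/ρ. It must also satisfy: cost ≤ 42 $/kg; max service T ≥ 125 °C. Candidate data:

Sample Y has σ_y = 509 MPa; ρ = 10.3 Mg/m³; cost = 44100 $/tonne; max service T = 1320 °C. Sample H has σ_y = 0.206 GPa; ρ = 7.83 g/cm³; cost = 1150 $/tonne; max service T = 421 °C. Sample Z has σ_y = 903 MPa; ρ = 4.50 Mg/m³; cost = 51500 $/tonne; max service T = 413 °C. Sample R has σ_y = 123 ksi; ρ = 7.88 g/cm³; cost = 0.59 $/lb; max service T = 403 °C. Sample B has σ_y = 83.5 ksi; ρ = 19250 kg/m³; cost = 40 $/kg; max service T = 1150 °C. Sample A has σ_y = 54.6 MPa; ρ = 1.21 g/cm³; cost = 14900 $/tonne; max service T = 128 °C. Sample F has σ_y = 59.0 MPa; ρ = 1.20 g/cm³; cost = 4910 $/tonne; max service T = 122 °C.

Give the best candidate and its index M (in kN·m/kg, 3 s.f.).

Screen on constraints: cost ≤ 42 $/kg; max service T ≥ 125 °C. Survivors: sample H, sample R, sample B, sample A.
In SI units:
  sample H: σ_y = 206.0 MPa, ρ = 7830 kg/m³
  sample R: σ_y = 848.1 MPa, ρ = 7880 kg/m³
  sample B: σ_y = 575.7 MPa, ρ = 19250 kg/m³
  sample A: σ_y = 54.60 MPa, ρ = 1210 kg/m³
  sample R: M = 108 kN·m/kg
  sample A: M = 45.1 kN·m/kg
  sample B: M = 29.9 kN·m/kg
  sample H: M = 26.3 kN·m/kg
Sample R has the largest M.

sample R, M = 108 kN·m/kg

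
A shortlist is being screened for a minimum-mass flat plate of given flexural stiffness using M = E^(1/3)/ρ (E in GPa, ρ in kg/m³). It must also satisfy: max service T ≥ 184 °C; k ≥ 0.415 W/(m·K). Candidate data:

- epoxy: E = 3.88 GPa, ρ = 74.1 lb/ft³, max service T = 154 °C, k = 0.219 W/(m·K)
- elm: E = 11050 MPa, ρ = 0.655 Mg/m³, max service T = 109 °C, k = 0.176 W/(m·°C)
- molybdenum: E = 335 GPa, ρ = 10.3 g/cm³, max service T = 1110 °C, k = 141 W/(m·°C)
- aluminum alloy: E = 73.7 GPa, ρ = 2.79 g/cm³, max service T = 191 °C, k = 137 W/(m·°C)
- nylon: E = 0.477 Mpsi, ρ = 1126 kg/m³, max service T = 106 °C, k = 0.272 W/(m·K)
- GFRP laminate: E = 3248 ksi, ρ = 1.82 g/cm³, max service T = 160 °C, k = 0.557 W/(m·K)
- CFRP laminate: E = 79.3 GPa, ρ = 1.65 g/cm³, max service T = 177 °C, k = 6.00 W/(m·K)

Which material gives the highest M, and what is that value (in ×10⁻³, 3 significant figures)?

aluminum alloy, M = 1.50×10⁻³

Screen on constraints: max service T ≥ 184 °C; k ≥ 0.415 W/(m·K). Survivors: molybdenum, aluminum alloy.
Convert each candidate to consistent units, then evaluate M:
  molybdenum: E = 335.0 GPa, ρ = 10300 kg/m³
  aluminum alloy: E = 73.70 GPa, ρ = 2790 kg/m³
  aluminum alloy: M = 1.50×10⁻³
  molybdenum: M = 0.674×10⁻³
Aluminum alloy ranks first.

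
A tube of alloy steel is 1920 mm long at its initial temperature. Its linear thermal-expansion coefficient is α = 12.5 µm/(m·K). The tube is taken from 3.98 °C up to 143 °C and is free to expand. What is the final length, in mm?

ΔT = 143 − 3.98 = 139.0 K.
ΔL = α·L₀·ΔT = 12.5×10⁻⁶ × 1920 mm × 139.0 K = 3.34 mm.
L = L₀ + ΔL = 1920 + 3.34 = 1923.3 mm.

1923.3 mm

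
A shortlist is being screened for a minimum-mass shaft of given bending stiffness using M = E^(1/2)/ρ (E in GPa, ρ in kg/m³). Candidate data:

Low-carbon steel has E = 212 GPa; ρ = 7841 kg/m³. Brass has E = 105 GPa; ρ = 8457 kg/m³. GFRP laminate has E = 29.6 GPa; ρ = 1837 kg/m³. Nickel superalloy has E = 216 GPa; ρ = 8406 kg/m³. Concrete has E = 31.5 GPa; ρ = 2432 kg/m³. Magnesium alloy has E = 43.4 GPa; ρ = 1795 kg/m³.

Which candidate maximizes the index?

magnesium alloy

Per-candidate index values:
  magnesium alloy: M = 3.67×10⁻³
  GFRP laminate: M = 2.96×10⁻³
  concrete: M = 2.31×10⁻³
  low-carbon steel: M = 1.86×10⁻³
  nickel superalloy: M = 1.75×10⁻³
  brass: M = 1.21×10⁻³
Highest index: magnesium alloy.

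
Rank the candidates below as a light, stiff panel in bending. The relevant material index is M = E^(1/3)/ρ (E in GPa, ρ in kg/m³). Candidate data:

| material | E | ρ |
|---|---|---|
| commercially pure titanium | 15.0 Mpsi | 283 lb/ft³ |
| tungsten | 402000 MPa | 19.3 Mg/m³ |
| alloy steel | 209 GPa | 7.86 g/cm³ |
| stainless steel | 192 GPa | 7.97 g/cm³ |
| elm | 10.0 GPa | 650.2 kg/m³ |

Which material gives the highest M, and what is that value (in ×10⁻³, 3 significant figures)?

In SI units:
  commercially pure titanium: E = 103.4 GPa, ρ = 4533 kg/m³
  tungsten: E = 402.0 GPa, ρ = 19300 kg/m³
  alloy steel: E = 209.0 GPa, ρ = 7860 kg/m³
  stainless steel: E = 192.0 GPa, ρ = 7970 kg/m³
  elm: E = 10.00 GPa, ρ = 650.2 kg/m³
  elm: M = 3.31×10⁻³
  commercially pure titanium: M = 1.04×10⁻³
  alloy steel: M = 0.755×10⁻³
  stainless steel: M = 0.724×10⁻³
  tungsten: M = 0.382×10⁻³
Elm has the largest M.

elm, M = 3.31×10⁻³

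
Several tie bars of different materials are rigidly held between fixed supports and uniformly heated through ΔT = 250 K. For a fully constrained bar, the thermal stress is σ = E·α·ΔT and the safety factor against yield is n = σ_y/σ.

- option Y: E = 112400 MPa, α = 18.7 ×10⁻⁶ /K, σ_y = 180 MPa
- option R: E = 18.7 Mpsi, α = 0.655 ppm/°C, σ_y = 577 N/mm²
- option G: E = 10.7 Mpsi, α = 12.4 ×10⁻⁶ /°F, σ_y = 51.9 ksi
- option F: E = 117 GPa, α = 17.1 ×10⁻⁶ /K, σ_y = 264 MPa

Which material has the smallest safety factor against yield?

option Y

Converting E to GPa, α to ×10⁻⁶/K, σ_y to MPa, then σ and n for each:
  option Y: E = 112.4, α = 18.7, σ_y = 180.0 → σ = 525 MPa, n = 0.343
  option R: E = 128.9, α = 0.655, σ_y = 577.0 → σ = 21.1 MPa, n = 27.3
  option G: E = 73.77, α = 22.3, σ_y = 357.8 → σ = 412 MPa, n = 0.869
  option F: E = 117.0, α = 17.1, σ_y = 264.0 → σ = 500 MPa, n = 0.528
Option Y has the lowest safety factor, n = 0.343.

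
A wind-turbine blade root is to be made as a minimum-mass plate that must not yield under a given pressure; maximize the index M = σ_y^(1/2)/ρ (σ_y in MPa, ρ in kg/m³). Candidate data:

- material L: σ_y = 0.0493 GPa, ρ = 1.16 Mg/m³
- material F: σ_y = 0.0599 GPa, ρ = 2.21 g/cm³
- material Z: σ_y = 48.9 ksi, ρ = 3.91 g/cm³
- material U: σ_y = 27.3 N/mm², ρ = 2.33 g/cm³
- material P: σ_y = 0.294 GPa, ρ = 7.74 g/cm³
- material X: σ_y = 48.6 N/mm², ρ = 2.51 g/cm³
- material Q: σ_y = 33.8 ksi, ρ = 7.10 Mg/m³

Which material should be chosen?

material L

Convert each candidate to consistent units, then evaluate M:
  material L: σ_y = 49.30 MPa, ρ = 1160 kg/m³
  material F: σ_y = 59.90 MPa, ρ = 2210 kg/m³
  material Z: σ_y = 337.2 MPa, ρ = 3910 kg/m³
  material U: σ_y = 27.30 MPa, ρ = 2330 kg/m³
  material P: σ_y = 294.0 MPa, ρ = 7740 kg/m³
  material X: σ_y = 48.60 MPa, ρ = 2510 kg/m³
  material Q: σ_y = 233.0 MPa, ρ = 7100 kg/m³
  material L: M = 6.05×10⁻³
  material Z: M = 4.70×10⁻³
  material F: M = 3.50×10⁻³
  material X: M = 2.78×10⁻³
  material U: M = 2.24×10⁻³
  material P: M = 2.22×10⁻³
  material Q: M = 2.15×10⁻³
Material L ranks first.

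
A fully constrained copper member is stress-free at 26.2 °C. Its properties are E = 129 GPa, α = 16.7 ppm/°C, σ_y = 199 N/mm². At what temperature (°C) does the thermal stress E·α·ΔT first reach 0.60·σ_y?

81.6 °C

σ_y = 199 N/mm² = 199.0 MPa.
E·α·ΔT = 119.4 MPa ⇒ ΔT = 119.4 / (129.0×10³ × 16.7×10⁻⁶) = 55.42 K.
T = 26.2 + 55.42 = 81.62 °C.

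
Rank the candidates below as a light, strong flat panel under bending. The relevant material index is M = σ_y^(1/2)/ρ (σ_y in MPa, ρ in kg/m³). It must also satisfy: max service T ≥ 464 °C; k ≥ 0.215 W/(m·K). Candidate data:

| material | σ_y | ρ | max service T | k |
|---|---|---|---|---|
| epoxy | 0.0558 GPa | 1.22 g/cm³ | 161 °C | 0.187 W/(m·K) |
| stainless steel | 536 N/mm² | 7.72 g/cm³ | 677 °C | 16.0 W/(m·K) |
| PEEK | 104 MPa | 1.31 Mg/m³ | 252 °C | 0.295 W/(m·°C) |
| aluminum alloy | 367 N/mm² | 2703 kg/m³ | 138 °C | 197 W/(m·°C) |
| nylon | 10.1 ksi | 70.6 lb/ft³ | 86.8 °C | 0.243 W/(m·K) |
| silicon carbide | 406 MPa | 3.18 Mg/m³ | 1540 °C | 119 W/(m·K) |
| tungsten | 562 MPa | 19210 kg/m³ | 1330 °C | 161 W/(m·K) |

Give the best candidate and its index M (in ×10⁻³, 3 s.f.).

Screen on constraints: max service T ≥ 464 °C; k ≥ 0.215 W/(m·K). Survivors: stainless steel, silicon carbide, tungsten.
Putting every candidate on a common basis:
  stainless steel: σ_y = 536.0 MPa, ρ = 7720 kg/m³
  silicon carbide: σ_y = 406.0 MPa, ρ = 3180 kg/m³
  tungsten: σ_y = 562.0 MPa, ρ = 19210 kg/m³
  silicon carbide: M = 6.34×10⁻³
  stainless steel: M = 3.00×10⁻³
  tungsten: M = 1.23×10⁻³
Highest index: silicon carbide.

silicon carbide, M = 6.34×10⁻³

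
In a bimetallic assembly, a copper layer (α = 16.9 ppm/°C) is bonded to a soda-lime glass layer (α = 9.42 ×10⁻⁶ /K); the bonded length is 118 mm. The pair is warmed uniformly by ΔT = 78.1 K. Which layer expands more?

α(copper) = 16.9×10⁻⁶/K vs α(soda-lime glass) = 9.42×10⁻⁶/K.
Higher α expands more for the same ΔT: copper.

copper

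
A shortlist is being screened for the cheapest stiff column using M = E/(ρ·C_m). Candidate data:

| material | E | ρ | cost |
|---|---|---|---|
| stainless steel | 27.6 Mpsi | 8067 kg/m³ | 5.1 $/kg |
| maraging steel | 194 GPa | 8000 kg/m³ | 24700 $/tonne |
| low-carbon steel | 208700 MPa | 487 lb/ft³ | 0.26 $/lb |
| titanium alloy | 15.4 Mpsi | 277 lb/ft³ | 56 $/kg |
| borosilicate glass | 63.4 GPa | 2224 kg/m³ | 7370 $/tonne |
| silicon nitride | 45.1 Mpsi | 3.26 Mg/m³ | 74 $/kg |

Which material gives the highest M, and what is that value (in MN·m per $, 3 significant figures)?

low-carbon steel, M = 46.7 MN·m per $

After converting to SI:
  stainless steel: E = 190.3 GPa, ρ = 8067 kg/m³, cost = 5.100 $/kg
  maraging steel: E = 194.0 GPa, ρ = 8000 kg/m³, cost = 24.70 $/kg
  low-carbon steel: E = 208.7 GPa, ρ = 7801 kg/m³, cost = 0.5732 $/kg
  titanium alloy: E = 106.2 GPa, ρ = 4437 kg/m³, cost = 56.00 $/kg
  borosilicate glass: E = 63.40 GPa, ρ = 2224 kg/m³, cost = 7.370 $/kg
  silicon nitride: E = 311.0 GPa, ρ = 3260 kg/m³, cost = 74.00 $/kg
  low-carbon steel: M = 46.7 MN·m per $
  stainless steel: M = 4.63 MN·m per $
  borosilicate glass: M = 3.87 MN·m per $
  silicon nitride: M = 1.29 MN·m per $
  maraging steel: M = 0.982 MN·m per $
  titanium alloy: M = 0.427 MN·m per $
Low-carbon steel ranks first.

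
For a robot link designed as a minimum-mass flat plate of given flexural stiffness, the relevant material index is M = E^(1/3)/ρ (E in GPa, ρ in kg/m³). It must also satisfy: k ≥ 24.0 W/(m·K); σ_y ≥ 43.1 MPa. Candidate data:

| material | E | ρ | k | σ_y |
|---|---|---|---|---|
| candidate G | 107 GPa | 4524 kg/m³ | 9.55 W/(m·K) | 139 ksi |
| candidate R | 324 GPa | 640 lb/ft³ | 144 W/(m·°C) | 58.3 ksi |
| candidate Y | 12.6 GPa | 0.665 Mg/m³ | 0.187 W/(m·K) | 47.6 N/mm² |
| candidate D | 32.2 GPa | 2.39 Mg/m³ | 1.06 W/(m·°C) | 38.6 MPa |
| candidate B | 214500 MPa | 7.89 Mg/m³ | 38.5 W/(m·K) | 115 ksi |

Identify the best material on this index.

Screen on constraints: k ≥ 24.0 W/(m·K); σ_y ≥ 43.1 MPa. Survivors: candidate R, candidate B.
Putting every candidate on a common basis:
  candidate R: E = 324.0 GPa, ρ = 10250 kg/m³
  candidate B: E = 214.5 GPa, ρ = 7890 kg/m³
  candidate B: M = 0.759×10⁻³
  candidate R: M = 0.670×10⁻³
The maximum is for candidate B.

candidate B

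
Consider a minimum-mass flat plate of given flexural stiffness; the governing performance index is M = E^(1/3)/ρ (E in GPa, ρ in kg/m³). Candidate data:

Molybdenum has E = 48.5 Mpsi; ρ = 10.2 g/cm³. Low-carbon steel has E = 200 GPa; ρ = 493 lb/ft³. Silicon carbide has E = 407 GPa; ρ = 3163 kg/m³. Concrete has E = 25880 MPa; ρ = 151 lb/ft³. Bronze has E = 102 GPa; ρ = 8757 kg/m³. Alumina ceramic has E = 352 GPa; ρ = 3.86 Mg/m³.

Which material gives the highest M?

After converting to SI:
  molybdenum: E = 334.4 GPa, ρ = 10200 kg/m³
  low-carbon steel: E = 200.0 GPa, ρ = 7897 kg/m³
  silicon carbide: E = 407.0 GPa, ρ = 3163 kg/m³
  concrete: E = 25.88 GPa, ρ = 2419 kg/m³
  bronze: E = 102.0 GPa, ρ = 8757 kg/m³
  alumina ceramic: E = 352.0 GPa, ρ = 3860 kg/m³
  silicon carbide: M = 2.34×10⁻³
  alumina ceramic: M = 1.83×10⁻³
  concrete: M = 1.22×10⁻³
  low-carbon steel: M = 0.741×10⁻³
  molybdenum: M = 0.680×10⁻³
  bronze: M = 0.534×10⁻³
Silicon carbide ranks first.

silicon carbide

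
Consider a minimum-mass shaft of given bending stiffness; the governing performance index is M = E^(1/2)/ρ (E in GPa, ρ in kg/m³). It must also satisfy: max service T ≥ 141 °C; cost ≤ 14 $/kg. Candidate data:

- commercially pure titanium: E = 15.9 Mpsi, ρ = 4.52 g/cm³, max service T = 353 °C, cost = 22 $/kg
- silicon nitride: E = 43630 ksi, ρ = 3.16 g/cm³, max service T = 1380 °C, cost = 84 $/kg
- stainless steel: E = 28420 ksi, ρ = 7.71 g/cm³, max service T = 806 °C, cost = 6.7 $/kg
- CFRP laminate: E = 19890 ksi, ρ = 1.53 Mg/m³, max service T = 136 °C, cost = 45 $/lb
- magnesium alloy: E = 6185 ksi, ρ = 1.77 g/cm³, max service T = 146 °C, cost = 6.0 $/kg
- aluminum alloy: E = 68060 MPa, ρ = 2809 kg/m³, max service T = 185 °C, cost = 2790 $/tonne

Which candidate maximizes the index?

Screen on constraints: max service T ≥ 141 °C; cost ≤ 14 $/kg. Survivors: stainless steel, magnesium alloy, aluminum alloy.
Convert each candidate to consistent units, then evaluate M:
  stainless steel: E = 195.9 GPa, ρ = 7710 kg/m³
  magnesium alloy: E = 42.64 GPa, ρ = 1770 kg/m³
  aluminum alloy: E = 68.06 GPa, ρ = 2809 kg/m³
  magnesium alloy: M = 3.69×10⁻³
  aluminum alloy: M = 2.94×10⁻³
  stainless steel: M = 1.82×10⁻³
Magnesium alloy ranks first.

magnesium alloy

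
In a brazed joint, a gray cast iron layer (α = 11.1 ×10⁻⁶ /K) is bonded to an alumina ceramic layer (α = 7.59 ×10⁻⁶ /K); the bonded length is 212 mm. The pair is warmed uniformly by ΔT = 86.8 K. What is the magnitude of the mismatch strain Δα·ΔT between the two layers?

3.05×10⁻⁴

Δα = |11.1 − 7.59|×10⁻⁶/K = 3.51×10⁻⁶/K.
Mismatch strain = Δα·ΔT = 3.51×10⁻⁶ × 86.8 = 3.05×10⁻⁴.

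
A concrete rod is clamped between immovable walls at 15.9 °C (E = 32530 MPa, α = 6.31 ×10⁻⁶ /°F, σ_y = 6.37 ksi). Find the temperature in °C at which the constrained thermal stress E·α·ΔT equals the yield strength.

E = 32530 MPa = 32.53 GPa.
α = 6.31×10⁻⁶/°F × 9/5 = 11.4×10⁻⁶/K.
σ_y = 6.37 ksi = 43.92 MPa.
E·α·ΔT = 43.92 MPa ⇒ ΔT = 43.92 / (32.53×10³ × 11.4×10⁻⁶) = 118.9 K.
T = 15.9 + 118.9 = 134.8 °C.

135 °C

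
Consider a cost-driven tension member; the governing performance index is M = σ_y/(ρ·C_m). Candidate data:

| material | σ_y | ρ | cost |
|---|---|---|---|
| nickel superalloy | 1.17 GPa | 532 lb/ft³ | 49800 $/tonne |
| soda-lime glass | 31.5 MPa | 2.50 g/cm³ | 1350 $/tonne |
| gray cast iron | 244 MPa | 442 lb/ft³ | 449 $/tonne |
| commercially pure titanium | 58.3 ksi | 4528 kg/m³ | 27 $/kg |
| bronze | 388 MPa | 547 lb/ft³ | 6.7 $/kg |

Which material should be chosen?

gray cast iron

Convert each candidate to consistent units, then evaluate M:
  nickel superalloy: σ_y = 1170 MPa, ρ = 8522 kg/m³, cost = 49.80 $/kg
  soda-lime glass: σ_y = 31.50 MPa, ρ = 2500 kg/m³, cost = 1.350 $/kg
  gray cast iron: σ_y = 244.0 MPa, ρ = 7080 kg/m³, cost = 0.4490 $/kg
  commercially pure titanium: σ_y = 402.0 MPa, ρ = 4528 kg/m³, cost = 27.00 $/kg
  bronze: σ_y = 388.0 MPa, ρ = 8762 kg/m³, cost = 6.700 $/kg
  gray cast iron: M = 76.8 kN·m per $
  soda-lime glass: M = 9.33 kN·m per $
  bronze: M = 6.61 kN·m per $
  commercially pure titanium: M = 3.29 kN·m per $
  nickel superalloy: M = 2.76 kN·m per $
The maximum is for gray cast iron.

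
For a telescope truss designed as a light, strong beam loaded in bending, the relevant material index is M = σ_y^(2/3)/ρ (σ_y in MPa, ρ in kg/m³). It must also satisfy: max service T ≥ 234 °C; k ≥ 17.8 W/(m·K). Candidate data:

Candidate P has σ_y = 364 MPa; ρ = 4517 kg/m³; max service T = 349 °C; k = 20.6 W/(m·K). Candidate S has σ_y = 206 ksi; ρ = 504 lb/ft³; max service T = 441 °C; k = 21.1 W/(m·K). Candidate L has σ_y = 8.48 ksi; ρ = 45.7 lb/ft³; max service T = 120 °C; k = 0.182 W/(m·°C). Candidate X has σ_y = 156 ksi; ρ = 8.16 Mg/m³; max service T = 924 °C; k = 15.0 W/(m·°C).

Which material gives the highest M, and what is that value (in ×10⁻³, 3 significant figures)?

Screen on constraints: max service T ≥ 234 °C; k ≥ 17.8 W/(m·K). Survivors: candidate P, candidate S.
Convert each candidate to consistent units, then evaluate M:
  candidate P: σ_y = 364.0 MPa, ρ = 4517 kg/m³
  candidate S: σ_y = 1420 MPa, ρ = 8073 kg/m³
  candidate S: M = 15.7×10⁻³
  candidate P: M = 11.3×10⁻³
Candidate S has the largest M.

candidate S, M = 15.7×10⁻³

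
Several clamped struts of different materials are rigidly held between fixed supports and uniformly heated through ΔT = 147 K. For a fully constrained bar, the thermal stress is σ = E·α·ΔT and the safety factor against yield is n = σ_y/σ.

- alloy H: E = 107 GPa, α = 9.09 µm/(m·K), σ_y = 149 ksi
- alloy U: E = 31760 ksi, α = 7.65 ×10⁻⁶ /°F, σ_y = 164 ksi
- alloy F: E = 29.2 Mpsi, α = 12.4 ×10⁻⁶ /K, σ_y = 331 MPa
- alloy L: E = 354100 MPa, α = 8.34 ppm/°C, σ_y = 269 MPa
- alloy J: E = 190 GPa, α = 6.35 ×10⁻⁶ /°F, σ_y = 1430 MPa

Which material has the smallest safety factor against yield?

Converting E to GPa, α to ×10⁻⁶/K, σ_y to MPa, then σ and n for each:
  alloy H: E = 107.0, α = 9.09, σ_y = 1027 → σ = 143 MPa, n = 7.19
  alloy U: E = 219.0, α = 13.8, σ_y = 1131 → σ = 443 MPa, n = 2.55
  alloy F: E = 201.3, α = 12.4, σ_y = 331.0 → σ = 367 MPa, n = 0.902
  alloy L: E = 354.1, α = 8.34, σ_y = 269.0 → σ = 434 MPa, n = 0.620
  alloy J: E = 190.0, α = 11.4, σ_y = 1430 → σ = 319 MPa, n = 4.48
The minimum is alloy L at n = 0.620.

alloy L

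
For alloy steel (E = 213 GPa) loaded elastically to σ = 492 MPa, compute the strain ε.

ε = σ/E = 492 / 213000 = 2.31×10⁻³.

2.31×10⁻³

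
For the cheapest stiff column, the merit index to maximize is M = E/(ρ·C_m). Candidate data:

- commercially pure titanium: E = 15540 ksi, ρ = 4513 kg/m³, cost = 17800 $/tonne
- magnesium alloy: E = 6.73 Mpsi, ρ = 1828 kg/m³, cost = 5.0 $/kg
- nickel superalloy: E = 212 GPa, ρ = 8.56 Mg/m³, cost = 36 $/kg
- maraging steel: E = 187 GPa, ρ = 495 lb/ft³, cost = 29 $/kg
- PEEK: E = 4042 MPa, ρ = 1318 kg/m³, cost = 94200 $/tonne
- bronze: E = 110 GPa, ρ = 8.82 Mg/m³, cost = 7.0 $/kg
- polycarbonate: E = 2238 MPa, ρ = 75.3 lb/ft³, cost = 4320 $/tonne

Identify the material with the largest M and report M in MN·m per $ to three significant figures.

magnesium alloy, M = 5.08 MN·m per $

Normalizing units and computing the index:
  commercially pure titanium: E = 107.1 GPa, ρ = 4513 kg/m³, cost = 17.80 $/kg
  magnesium alloy: E = 46.40 GPa, ρ = 1828 kg/m³, cost = 5.000 $/kg
  nickel superalloy: E = 212.0 GPa, ρ = 8560 kg/m³, cost = 36.00 $/kg
  maraging steel: E = 187.0 GPa, ρ = 7929 kg/m³, cost = 29.00 $/kg
  PEEK: E = 4.042 GPa, ρ = 1318 kg/m³, cost = 94.20 $/kg
  bronze: E = 110.0 GPa, ρ = 8820 kg/m³, cost = 7.000 $/kg
  polycarbonate: E = 2.238 GPa, ρ = 1206 kg/m³, cost = 4.320 $/kg
  magnesium alloy: M = 5.08 MN·m per $
  bronze: M = 1.78 MN·m per $
  commercially pure titanium: M = 1.33 MN·m per $
  maraging steel: M = 0.813 MN·m per $
  nickel superalloy: M = 0.688 MN·m per $
  polycarbonate: M = 0.429 MN·m per $
  PEEK: M = 0.0326 MN·m per $
Magnesium alloy ranks first.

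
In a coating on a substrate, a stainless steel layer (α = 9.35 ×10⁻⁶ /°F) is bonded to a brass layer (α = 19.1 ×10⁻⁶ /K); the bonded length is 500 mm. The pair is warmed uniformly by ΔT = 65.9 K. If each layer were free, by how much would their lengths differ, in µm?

stainless steel: α = 9.35×10⁻⁶/°F × 9/5 = 16.8×10⁻⁶/K.
Δα = |16.8 − 19.1|×10⁻⁶/K = 2.27×10⁻⁶/K.
ΔL_mismatch = Δα·L·ΔT = 2.27×10⁻⁶ × 500.0 mm × 65.9 K = 74.8 µm.

74.8 µm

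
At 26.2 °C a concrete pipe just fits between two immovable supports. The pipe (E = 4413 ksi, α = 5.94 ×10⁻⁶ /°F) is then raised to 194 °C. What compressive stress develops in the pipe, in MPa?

54.6 MPa

E = 4413 ksi = 30.43 GPa.
α = 5.94×10⁻⁶/°F × 9/5 = 10.7×10⁻⁶/K.
ΔT = 167.8 K. Constrained thermal stress σ = E·α·ΔT = 30.43×10³ MPa × 10.7×10⁻⁶ × 167.8 = 54.6 MPa (compressive).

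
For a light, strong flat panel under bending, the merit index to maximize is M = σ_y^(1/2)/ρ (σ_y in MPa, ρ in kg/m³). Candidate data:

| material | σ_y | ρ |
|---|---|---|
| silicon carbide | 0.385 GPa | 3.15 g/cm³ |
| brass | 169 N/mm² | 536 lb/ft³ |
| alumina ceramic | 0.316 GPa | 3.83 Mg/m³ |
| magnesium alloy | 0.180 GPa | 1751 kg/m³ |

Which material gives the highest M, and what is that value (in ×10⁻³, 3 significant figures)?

After converting to SI:
  silicon carbide: σ_y = 385.0 MPa, ρ = 3150 kg/m³
  brass: σ_y = 169.0 MPa, ρ = 8586 kg/m³
  alumina ceramic: σ_y = 316.0 MPa, ρ = 3830 kg/m³
  magnesium alloy: σ_y = 180.0 MPa, ρ = 1751 kg/m³
  magnesium alloy: M = 7.66×10⁻³
  silicon carbide: M = 6.23×10⁻³
  alumina ceramic: M = 4.64×10⁻³
  brass: M = 1.51×10⁻³
Magnesium alloy has the largest M.

magnesium alloy, M = 7.66×10⁻³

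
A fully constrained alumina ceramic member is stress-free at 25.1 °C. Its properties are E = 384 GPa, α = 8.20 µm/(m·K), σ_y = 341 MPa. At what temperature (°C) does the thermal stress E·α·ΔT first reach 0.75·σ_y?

106 °C

E·α·ΔT = 255.8 MPa ⇒ ΔT = 255.8 / (384.0×10³ × 8.20×10⁻⁶) = 81.22 K.
T = 25.1 + 81.22 = 106.3 °C.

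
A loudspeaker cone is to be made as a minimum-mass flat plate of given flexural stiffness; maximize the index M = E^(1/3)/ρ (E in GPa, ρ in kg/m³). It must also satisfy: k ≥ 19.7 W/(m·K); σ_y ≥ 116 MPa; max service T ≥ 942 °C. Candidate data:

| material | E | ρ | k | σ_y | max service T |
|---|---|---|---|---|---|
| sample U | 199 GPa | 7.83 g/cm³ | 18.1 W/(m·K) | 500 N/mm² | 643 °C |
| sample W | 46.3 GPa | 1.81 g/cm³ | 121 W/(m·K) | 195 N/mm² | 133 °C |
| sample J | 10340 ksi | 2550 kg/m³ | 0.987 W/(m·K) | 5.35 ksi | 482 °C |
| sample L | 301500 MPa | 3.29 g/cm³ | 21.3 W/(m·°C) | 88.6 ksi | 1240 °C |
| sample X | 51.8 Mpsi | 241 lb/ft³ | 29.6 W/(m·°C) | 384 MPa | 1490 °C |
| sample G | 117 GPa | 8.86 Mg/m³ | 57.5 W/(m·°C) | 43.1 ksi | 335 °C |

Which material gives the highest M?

sample L

Screen on constraints: k ≥ 19.7 W/(m·K); σ_y ≥ 116 MPa; max service T ≥ 942 °C. Survivors: sample L, sample X.
After converting to SI:
  sample L: E = 301.5 GPa, ρ = 3290 kg/m³
  sample X: E = 357.1 GPa, ρ = 3860 kg/m³
  sample L: M = 2.04×10⁻³
  sample X: M = 1.84×10⁻³
The maximum is for sample L.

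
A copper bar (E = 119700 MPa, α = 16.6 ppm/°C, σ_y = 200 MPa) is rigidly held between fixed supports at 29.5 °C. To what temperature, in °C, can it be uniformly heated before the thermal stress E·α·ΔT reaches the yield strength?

E = 119700 MPa = 119.7 GPa.
E·α·ΔT = 200.0 MPa ⇒ ΔT = 200.0 / (119.7×10³ × 16.6×10⁻⁶) = 100.7 K.
T = 29.5 + 100.7 = 130.2 °C.

130 °C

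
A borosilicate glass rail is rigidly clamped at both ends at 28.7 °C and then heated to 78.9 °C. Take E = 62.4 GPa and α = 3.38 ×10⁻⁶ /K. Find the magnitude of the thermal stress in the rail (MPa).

ΔT = 50.20 K. Constrained thermal stress σ = E·α·ΔT = 62.40×10³ MPa × 3.38×10⁻⁶ × 50.20 = 10.6 MPa (compressive).

10.6 MPa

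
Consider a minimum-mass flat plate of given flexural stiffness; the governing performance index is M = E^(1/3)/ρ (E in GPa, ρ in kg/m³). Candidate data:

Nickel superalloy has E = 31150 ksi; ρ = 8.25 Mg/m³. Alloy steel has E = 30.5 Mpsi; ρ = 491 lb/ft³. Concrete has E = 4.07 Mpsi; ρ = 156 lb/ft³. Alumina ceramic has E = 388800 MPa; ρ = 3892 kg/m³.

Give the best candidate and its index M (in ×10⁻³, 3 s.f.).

alumina ceramic, M = 1.88×10⁻³

Putting every candidate on a common basis:
  nickel superalloy: E = 214.8 GPa, ρ = 8250 kg/m³
  alloy steel: E = 210.3 GPa, ρ = 7865 kg/m³
  concrete: E = 28.06 GPa, ρ = 2499 kg/m³
  alumina ceramic: E = 388.8 GPa, ρ = 3892 kg/m³
  alumina ceramic: M = 1.88×10⁻³
  concrete: M = 1.22×10⁻³
  alloy steel: M = 0.756×10⁻³
  nickel superalloy: M = 0.726×10⁻³
Alumina ceramic ranks first.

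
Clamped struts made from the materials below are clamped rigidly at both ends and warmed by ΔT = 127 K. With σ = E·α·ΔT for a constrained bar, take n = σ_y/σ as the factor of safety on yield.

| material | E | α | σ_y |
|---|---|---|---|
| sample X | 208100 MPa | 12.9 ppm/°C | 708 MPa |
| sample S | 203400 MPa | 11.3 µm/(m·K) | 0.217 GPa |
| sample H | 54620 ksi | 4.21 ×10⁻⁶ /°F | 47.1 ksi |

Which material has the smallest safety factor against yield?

With everything in SI (GPa, ×10⁻⁶/K, MPa):
  sample X: E = 208.1, α = 12.9, σ_y = 708.0 → σ = 341 MPa, n = 2.08
  sample S: E = 203.4, α = 11.3, σ_y = 217.0 → σ = 292 MPa, n = 0.743
  sample H: E = 376.6, α = 7.58, σ_y = 324.7 → σ = 362 MPa, n = 0.896
Smallest n: sample S with n = 0.743.

sample S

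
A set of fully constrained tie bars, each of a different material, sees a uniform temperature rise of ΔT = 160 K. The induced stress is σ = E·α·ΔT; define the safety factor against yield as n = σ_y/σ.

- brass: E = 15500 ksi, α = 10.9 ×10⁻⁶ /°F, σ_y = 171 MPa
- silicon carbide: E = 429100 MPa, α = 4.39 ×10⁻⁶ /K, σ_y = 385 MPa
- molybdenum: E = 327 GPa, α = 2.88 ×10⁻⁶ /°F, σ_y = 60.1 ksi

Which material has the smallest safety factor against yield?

brass

In consistent units (E in GPa, α in ×10⁻⁶/K, σ_y in MPa):
  brass: E = 106.9, α = 19.6, σ_y = 171.0 → σ = 335 MPa, n = 0.510
  silicon carbide: E = 429.1, α = 4.39, σ_y = 385.0 → σ = 301 MPa, n = 1.28
  molybdenum: E = 327.0, α = 5.18, σ_y = 414.4 → σ = 271 MPa, n = 1.53
Smallest n: brass with n = 0.510.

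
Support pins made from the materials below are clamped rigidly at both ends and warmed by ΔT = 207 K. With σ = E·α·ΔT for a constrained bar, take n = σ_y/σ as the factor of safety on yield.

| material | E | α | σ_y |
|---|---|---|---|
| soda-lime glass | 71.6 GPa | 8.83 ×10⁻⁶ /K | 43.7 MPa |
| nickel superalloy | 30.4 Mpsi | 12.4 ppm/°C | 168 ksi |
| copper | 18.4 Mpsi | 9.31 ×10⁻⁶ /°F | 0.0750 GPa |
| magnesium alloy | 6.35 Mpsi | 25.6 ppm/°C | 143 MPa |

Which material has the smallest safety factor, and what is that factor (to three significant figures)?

Per material, after unit conversion:
  soda-lime glass: E = 71.60, α = 8.83, σ_y = 43.70 → σ = 131 MPa, n = 0.334
  nickel superalloy: E = 209.6, α = 12.4, σ_y = 1158 → σ = 538 MPa, n = 2.15
  copper: E = 126.9, α = 16.8, σ_y = 75.00 → σ = 440 MPa, n = 0.170
  magnesium alloy: E = 43.78, α = 25.6, σ_y = 143.0 → σ = 232 MPa, n = 0.616
Smallest n: copper with n = 0.170.

copper, n = 0.170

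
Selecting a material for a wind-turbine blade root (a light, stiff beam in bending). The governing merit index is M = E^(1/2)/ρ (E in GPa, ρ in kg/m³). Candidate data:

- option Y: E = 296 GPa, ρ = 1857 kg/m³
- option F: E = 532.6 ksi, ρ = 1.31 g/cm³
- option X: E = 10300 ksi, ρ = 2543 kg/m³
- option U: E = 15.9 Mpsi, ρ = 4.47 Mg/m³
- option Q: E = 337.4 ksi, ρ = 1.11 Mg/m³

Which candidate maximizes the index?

Convert each candidate to consistent units, then evaluate M:
  option Y: E = 296.0 GPa, ρ = 1857 kg/m³
  option F: E = 3.672 GPa, ρ = 1310 kg/m³
  option X: E = 71.02 GPa, ρ = 2543 kg/m³
  option U: E = 109.6 GPa, ρ = 4470 kg/m³
  option Q: E = 2.326 GPa, ρ = 1110 kg/m³
  option Y: M = 9.26×10⁻³
  option X: M = 3.31×10⁻³
  option U: M = 2.34×10⁻³
  option F: M = 1.46×10⁻³
  option Q: M = 1.37×10⁻³
Highest index: option Y.

option Y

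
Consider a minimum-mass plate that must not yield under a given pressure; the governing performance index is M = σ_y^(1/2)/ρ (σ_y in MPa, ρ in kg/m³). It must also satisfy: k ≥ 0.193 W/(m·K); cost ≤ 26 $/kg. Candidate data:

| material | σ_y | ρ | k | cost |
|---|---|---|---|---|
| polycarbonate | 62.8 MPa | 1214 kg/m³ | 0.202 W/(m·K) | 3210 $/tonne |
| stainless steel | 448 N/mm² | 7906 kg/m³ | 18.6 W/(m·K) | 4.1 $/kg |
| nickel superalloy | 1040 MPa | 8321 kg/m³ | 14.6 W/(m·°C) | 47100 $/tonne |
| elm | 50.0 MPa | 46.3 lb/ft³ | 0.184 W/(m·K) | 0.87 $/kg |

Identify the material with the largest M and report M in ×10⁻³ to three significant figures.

Screen on constraints: k ≥ 0.193 W/(m·K); cost ≤ 26 $/kg. Survivors: polycarbonate, stainless steel.
Normalizing units and computing the index:
  polycarbonate: σ_y = 62.80 MPa, ρ = 1214 kg/m³
  stainless steel: σ_y = 448.0 MPa, ρ = 7906 kg/m³
  polycarbonate: M = 6.53×10⁻³
  stainless steel: M = 2.68×10⁻³
Polycarbonate ranks first.

polycarbonate, M = 6.53×10⁻³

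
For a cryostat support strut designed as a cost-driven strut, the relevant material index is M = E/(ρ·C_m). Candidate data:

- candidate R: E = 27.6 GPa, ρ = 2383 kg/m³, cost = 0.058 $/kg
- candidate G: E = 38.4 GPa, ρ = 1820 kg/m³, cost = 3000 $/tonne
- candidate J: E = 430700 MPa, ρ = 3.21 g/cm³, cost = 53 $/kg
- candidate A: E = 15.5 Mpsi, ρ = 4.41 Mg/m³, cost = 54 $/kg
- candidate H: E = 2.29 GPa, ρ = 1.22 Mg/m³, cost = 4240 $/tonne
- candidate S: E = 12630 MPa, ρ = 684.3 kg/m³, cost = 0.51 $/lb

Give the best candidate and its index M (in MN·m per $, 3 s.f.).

candidate R, M = 200 MN·m per $

Normalizing units and computing the index:
  candidate R: E = 27.60 GPa, ρ = 2383 kg/m³, cost = 0.05800 $/kg
  candidate G: E = 38.40 GPa, ρ = 1820 kg/m³, cost = 3.000 $/kg
  candidate J: E = 430.7 GPa, ρ = 3210 kg/m³, cost = 53.00 $/kg
  candidate A: E = 106.9 GPa, ρ = 4410 kg/m³, cost = 54.00 $/kg
  candidate H: E = 2.290 GPa, ρ = 1220 kg/m³, cost = 4.240 $/kg
  candidate S: E = 12.63 GPa, ρ = 684.3 kg/m³, cost = 1.124 $/kg
  candidate R: M = 200 MN·m per $
  candidate S: M = 16.4 MN·m per $
  candidate G: M = 7.03 MN·m per $
  candidate J: M = 2.53 MN·m per $
  candidate A: M = 0.449 MN·m per $
  candidate H: M = 0.443 MN·m per $
Candidate R ranks first.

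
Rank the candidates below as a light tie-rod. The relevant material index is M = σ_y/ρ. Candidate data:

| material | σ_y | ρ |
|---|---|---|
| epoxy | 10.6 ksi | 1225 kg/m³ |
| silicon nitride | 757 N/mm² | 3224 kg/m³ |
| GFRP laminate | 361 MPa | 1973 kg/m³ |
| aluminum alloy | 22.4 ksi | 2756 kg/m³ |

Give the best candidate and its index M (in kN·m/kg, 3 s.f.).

silicon nitride, M = 235 kN·m/kg

Normalizing units and computing the index:
  epoxy: σ_y = 73.08 MPa, ρ = 1225 kg/m³
  silicon nitride: σ_y = 757.0 MPa, ρ = 3224 kg/m³
  GFRP laminate: σ_y = 361.0 MPa, ρ = 1973 kg/m³
  aluminum alloy: σ_y = 154.4 MPa, ρ = 2756 kg/m³
  silicon nitride: M = 235 kN·m/kg
  GFRP laminate: M = 183 kN·m/kg
  epoxy: M = 59.7 kN·m/kg
  aluminum alloy: M = 56.0 kN·m/kg
The maximum is for silicon nitride.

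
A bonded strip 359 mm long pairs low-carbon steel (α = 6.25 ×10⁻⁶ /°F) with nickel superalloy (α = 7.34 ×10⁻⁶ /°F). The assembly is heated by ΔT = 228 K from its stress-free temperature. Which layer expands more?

nickel superalloy

low-carbon steel: α = 6.25×10⁻⁶/°F × 9/5 = 11.2×10⁻⁶/K.
nickel superalloy: α = 7.34×10⁻⁶/°F × 9/5 = 13.2×10⁻⁶/K.
α(low-carbon steel) = 11.2×10⁻⁶/K vs α(nickel superalloy) = 13.2×10⁻⁶/K.
Higher α expands more for the same ΔT: nickel superalloy.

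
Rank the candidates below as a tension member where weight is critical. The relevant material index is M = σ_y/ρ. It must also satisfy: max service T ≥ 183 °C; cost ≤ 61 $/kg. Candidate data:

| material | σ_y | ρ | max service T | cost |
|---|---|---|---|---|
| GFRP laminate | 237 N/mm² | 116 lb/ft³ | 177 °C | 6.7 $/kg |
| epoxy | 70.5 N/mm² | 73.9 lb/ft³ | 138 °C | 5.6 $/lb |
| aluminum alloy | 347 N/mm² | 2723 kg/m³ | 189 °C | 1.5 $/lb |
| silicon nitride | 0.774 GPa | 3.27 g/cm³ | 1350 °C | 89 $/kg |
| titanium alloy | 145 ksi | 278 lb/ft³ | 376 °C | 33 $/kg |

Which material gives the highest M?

titanium alloy

Screen on constraints: max service T ≥ 183 °C; cost ≤ 61 $/kg. Survivors: aluminum alloy, titanium alloy.
Putting every candidate on a common basis:
  aluminum alloy: σ_y = 347.0 MPa, ρ = 2723 kg/m³
  titanium alloy: σ_y = 999.7 MPa, ρ = 4453 kg/m³
  titanium alloy: M = 225 kN·m/kg
  aluminum alloy: M = 127 kN·m/kg
Titanium alloy has the largest M.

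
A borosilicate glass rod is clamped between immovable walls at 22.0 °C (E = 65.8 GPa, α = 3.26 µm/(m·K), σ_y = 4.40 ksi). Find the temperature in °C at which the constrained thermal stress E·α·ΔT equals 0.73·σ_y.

125 °C

σ_y = 4.40 ksi = 30.34 MPa.
E·α·ΔT = 22.15 MPa ⇒ ΔT = 22.15 / (65.80×10³ × 3.26×10⁻⁶) = 103.2 K.
T = 22.0 + 103.2 = 125.2 °C.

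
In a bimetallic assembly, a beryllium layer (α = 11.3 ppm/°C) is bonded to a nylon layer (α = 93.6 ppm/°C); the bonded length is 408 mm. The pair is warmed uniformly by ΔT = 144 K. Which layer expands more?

nylon

α(beryllium) = 11.3×10⁻⁶/K vs α(nylon) = 93.6×10⁻⁶/K.
Higher α expands more for the same ΔT: nylon.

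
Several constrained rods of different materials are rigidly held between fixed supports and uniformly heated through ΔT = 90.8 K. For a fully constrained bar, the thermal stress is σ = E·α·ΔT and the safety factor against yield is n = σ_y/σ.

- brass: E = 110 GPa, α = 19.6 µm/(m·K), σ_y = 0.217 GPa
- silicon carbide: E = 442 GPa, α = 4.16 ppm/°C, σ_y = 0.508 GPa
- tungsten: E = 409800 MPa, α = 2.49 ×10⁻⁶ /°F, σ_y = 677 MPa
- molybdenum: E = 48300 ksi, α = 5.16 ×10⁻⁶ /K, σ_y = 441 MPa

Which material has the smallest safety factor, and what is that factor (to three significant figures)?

Converting E to GPa, α to ×10⁻⁶/K, σ_y to MPa, then σ and n for each:
  brass: E = 110.0, α = 19.6, σ_y = 217.0 → σ = 196 MPa, n = 1.11
  silicon carbide: E = 442.0, α = 4.16, σ_y = 508.0 → σ = 167 MPa, n = 3.04
  tungsten: E = 409.8, α = 4.48, σ_y = 677.0 → σ = 167 MPa, n = 4.06
  molybdenum: E = 333.0, α = 5.16, σ_y = 441.0 → σ = 156 MPa, n = 2.83
The minimum is brass at n = 1.11.

brass, n = 1.11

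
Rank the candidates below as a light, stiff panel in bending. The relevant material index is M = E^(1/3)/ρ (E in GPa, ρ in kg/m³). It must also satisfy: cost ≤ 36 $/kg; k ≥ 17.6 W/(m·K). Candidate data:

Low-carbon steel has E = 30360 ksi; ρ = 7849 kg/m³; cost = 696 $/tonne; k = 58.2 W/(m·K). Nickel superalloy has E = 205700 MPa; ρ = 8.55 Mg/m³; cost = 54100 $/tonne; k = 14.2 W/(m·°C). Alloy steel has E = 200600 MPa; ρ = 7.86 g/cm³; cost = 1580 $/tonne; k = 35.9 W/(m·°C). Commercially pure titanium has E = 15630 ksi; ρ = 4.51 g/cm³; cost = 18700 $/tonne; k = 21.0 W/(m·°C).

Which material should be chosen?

commercially pure titanium

Screen on constraints: cost ≤ 36 $/kg; k ≥ 17.6 W/(m·K). Survivors: low-carbon steel, alloy steel, commercially pure titanium.
Putting every candidate on a common basis:
  low-carbon steel: E = 209.3 GPa, ρ = 7849 kg/m³
  alloy steel: E = 200.6 GPa, ρ = 7860 kg/m³
  commercially pure titanium: E = 107.8 GPa, ρ = 4510 kg/m³
  commercially pure titanium: M = 1.06×10⁻³
  low-carbon steel: M = 0.756×10⁻³
  alloy steel: M = 0.745×10⁻³
Commercially pure titanium ranks first.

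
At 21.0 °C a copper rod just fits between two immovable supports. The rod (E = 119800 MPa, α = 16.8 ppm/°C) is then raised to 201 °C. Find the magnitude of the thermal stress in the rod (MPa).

362 MPa

E = 119800 MPa = 119.8 GPa.
ΔT = 180.0 K. Constrained thermal stress σ = E·α·ΔT = 119.8×10³ MPa × 16.8×10⁻⁶ × 180.0 = 362 MPa (compressive).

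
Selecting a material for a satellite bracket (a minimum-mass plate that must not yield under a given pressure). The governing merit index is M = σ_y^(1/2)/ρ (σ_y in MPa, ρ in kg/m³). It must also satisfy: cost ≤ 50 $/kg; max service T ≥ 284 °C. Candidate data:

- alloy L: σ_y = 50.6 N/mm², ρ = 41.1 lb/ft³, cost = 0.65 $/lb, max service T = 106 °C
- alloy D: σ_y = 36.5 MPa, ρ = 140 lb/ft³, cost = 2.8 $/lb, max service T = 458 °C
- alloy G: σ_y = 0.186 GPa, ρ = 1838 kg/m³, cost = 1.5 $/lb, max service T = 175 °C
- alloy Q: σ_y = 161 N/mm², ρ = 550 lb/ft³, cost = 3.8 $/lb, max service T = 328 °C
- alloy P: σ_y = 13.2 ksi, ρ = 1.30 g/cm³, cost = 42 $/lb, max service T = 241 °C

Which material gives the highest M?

alloy D

Screen on constraints: cost ≤ 50 $/kg; max service T ≥ 284 °C. Survivors: alloy D, alloy Q.
Putting every candidate on a common basis:
  alloy D: σ_y = 36.50 MPa, ρ = 2243 kg/m³
  alloy Q: σ_y = 161.0 MPa, ρ = 8810 kg/m³
  alloy D: M = 2.69×10⁻³
  alloy Q: M = 1.44×10⁻³
Alloy D ranks first.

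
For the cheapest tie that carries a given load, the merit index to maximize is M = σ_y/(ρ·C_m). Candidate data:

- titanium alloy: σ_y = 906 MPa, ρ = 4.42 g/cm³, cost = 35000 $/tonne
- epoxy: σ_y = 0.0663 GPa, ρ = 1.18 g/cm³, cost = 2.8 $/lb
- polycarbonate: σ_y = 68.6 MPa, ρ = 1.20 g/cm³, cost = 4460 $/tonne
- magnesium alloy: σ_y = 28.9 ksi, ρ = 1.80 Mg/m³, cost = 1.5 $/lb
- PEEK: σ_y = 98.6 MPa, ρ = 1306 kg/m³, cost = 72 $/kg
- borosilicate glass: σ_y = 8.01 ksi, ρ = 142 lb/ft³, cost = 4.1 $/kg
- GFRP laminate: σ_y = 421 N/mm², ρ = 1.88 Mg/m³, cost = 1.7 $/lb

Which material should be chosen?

GFRP laminate

Normalizing units and computing the index:
  titanium alloy: σ_y = 906.0 MPa, ρ = 4420 kg/m³, cost = 35.00 $/kg
  epoxy: σ_y = 66.30 MPa, ρ = 1180 kg/m³, cost = 6.173 $/kg
  polycarbonate: σ_y = 68.60 MPa, ρ = 1200 kg/m³, cost = 4.460 $/kg
  magnesium alloy: σ_y = 199.3 MPa, ρ = 1800 kg/m³, cost = 3.307 $/kg
  PEEK: σ_y = 98.60 MPa, ρ = 1306 kg/m³, cost = 72.00 $/kg
  borosilicate glass: σ_y = 55.23 MPa, ρ = 2275 kg/m³, cost = 4.100 $/kg
  GFRP laminate: σ_y = 421.0 MPa, ρ = 1880 kg/m³, cost = 3.748 $/kg
  GFRP laminate: M = 59.8 kN·m per $
  magnesium alloy: M = 33.5 kN·m per $
  polycarbonate: M = 12.8 kN·m per $
  epoxy: M = 9.10 kN·m per $
  borosilicate glass: M = 5.92 kN·m per $
  titanium alloy: M = 5.86 kN·m per $
  PEEK: M = 1.05 kN·m per $
GFRP laminate ranks first.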